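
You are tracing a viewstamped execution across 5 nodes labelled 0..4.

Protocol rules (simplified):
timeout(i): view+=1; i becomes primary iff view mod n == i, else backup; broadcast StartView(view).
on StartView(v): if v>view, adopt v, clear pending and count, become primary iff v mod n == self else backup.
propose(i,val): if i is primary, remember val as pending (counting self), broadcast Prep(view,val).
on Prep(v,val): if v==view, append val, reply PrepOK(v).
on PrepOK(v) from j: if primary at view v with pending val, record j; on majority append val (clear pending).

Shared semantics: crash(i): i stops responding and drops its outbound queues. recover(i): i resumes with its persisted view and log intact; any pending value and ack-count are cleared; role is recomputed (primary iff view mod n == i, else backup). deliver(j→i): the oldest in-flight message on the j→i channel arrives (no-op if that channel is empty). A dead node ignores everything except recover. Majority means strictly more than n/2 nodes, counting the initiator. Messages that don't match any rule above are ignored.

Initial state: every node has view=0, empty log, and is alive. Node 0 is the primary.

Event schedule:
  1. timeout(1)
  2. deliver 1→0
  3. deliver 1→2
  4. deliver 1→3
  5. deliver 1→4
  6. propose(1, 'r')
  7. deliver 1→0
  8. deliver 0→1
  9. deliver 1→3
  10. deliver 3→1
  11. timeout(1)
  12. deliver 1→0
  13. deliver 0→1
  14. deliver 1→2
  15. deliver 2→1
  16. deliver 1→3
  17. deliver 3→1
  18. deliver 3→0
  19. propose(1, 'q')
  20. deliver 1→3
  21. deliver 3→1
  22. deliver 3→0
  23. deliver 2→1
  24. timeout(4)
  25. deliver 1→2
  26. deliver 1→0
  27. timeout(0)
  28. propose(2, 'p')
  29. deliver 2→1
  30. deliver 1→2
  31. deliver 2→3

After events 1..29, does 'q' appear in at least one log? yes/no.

[1] timeout(1) → N1(prim v1 [-])
[2] deliver 1→0 → N0(back v1 [-])
[3] deliver 1→2 → N2(back v1 [-])
[4] deliver 1→3 → N3(back v1 [-])
[5] deliver 1→4 → N4(back v1 [-])
[6] propose(1,'r') → ∅
[7] deliver 1→0 → N0(back v1 [r])
[8] deliver 0→1 → ∅
[9] deliver 1→3 → N3(back v1 [r])
[10] deliver 3→1 → N1(prim v1 [r])
[11] timeout(1) → N1(back v2 [r])
[12] deliver 1→0 → N0(back v2 [r])
[13] deliver 0→1 → ∅
[14] deliver 1→2 → N2(back v1 [r])
[15] deliver 2→1 → ∅
[16] deliver 1→3 → N3(back v2 [r])
[17] deliver 3→1 → ∅
[18] deliver 3→0 → ∅
[19] propose(1,'q') → ∅
[20] deliver 1→3 → ∅
[21] deliver 3→1 → ∅
[22] deliver 3→0 → ∅
[23] deliver 2→1 → ∅
[24] timeout(4) → N4(back v2 [-])
[25] deliver 1→2 → N2(prim v2 [r])
[26] deliver 1→0 → ∅
[27] timeout(0) → N0(back v3 [r])
[28] propose(2,'p') → ∅
[29] deliver 2→1 → N1(back v2 [r,p])

no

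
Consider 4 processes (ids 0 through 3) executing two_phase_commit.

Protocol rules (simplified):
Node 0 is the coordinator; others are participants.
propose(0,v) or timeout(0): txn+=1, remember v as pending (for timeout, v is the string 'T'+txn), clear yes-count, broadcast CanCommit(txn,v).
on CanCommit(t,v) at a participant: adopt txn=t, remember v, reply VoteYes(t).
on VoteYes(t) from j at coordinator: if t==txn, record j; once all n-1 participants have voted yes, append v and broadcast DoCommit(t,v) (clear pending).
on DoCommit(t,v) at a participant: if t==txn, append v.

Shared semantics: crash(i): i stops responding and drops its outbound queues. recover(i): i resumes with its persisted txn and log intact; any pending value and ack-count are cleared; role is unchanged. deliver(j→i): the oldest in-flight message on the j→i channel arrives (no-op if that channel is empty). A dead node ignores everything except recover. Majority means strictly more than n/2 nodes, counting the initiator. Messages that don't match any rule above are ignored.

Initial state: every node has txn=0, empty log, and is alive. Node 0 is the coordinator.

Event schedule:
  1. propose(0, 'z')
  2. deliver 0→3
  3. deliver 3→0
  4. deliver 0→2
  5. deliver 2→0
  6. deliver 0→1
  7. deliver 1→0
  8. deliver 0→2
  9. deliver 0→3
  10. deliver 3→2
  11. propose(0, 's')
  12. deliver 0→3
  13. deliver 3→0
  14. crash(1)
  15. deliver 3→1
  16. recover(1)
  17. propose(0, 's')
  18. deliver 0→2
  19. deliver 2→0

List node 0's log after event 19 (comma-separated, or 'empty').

z

after 1 — propose(0,'z'): n0:coor/t1/[-]
after 2 — deliver 0→3: n3:part/t1/[-]
after 3 — deliver 3→0: ·
after 4 — deliver 0→2: n2:part/t1/[-]
after 5 — deliver 2→0: ·
after 6 — deliver 0→1: n1:part/t1/[-]
after 7 — deliver 1→0: n0:coor/t1/[z]
after 8 — deliver 0→2: n2:part/t1/[z]
after 9 — deliver 0→3: n3:part/t1/[z]
after 10 — deliver 3→2: ·
after 11 — propose(0,'s'): n0:coor/t2/[z]
after 12 — deliver 0→3: n3:part/t2/[z]
after 13 — deliver 3→0: ·
after 14 — crash(1): n1:✗part/t1/[-]
after 15 — deliver 3→1: ·
after 16 — recover(1): n1:part/t1/[-]
after 17 — propose(0,'s'): n0:coor/t3/[z]
after 18 — deliver 0→2: n2:part/t2/[z]
after 19 — deliver 2→0: ·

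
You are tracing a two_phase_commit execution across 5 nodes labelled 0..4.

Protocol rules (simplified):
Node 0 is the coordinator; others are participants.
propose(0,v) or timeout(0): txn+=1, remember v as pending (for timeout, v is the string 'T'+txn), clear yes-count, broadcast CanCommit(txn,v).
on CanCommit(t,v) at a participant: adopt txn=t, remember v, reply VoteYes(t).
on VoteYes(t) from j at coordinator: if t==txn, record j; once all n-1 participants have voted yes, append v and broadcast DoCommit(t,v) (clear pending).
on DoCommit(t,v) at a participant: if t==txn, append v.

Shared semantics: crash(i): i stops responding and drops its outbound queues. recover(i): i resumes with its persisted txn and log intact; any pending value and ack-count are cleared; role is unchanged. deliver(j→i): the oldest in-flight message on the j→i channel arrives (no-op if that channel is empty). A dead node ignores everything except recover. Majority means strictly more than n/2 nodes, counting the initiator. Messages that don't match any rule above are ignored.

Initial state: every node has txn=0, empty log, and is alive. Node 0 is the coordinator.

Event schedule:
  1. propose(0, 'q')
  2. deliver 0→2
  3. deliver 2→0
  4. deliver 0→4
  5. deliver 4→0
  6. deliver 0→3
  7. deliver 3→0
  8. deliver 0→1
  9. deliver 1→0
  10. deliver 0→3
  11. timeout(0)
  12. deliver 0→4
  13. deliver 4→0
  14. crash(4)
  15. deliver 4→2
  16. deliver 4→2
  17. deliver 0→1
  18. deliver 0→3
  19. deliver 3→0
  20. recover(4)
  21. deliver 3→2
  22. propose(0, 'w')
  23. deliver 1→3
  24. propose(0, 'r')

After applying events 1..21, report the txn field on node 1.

[1] propose(0,'q') → N0(coor t1 [-])
[2] deliver 0→2 → N2(part t1 [-])
[3] deliver 2→0 → ∅
[4] deliver 0→4 → N4(part t1 [-])
[5] deliver 4→0 → ∅
[6] deliver 0→3 → N3(part t1 [-])
[7] deliver 3→0 → ∅
[8] deliver 0→1 → N1(part t1 [-])
[9] deliver 1→0 → N0(coor t1 [q])
[10] deliver 0→3 → N3(part t1 [q])
[11] timeout(0) → N0(coor t2 [q])
[12] deliver 0→4 → N4(part t1 [q])
[13] deliver 4→0 → ∅
[14] crash(4) → N4(✗part t1 [q])
[15] deliver 4→2 → ∅
[16] deliver 4→2 → ∅
[17] deliver 0→1 → N1(part t1 [q])
[18] deliver 0→3 → N3(part t2 [q])
[19] deliver 3→0 → ∅
[20] recover(4) → N4(part t1 [q])
[21] deliver 3→2 → ∅

1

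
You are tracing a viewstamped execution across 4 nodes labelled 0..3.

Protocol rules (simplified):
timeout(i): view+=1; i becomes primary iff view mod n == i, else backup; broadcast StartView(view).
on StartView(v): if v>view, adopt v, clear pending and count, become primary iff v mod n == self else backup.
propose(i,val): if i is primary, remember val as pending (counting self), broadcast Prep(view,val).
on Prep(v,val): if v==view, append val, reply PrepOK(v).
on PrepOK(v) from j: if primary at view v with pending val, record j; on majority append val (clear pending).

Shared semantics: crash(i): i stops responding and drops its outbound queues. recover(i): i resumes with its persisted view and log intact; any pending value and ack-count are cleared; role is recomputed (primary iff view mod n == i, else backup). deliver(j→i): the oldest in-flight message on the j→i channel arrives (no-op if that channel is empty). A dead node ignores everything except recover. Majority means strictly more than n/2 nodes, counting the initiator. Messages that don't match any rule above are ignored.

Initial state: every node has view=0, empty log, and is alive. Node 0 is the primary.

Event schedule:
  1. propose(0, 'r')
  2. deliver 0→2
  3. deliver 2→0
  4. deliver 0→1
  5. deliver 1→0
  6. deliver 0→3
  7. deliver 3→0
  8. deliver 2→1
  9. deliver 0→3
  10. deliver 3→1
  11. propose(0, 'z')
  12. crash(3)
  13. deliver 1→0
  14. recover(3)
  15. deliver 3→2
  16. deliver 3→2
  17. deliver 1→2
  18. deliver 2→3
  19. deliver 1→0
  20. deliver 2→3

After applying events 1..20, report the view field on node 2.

0

after 1 — propose(0,'r'): ·
after 2 — deliver 0→2: n2:back/v0/[r]
after 3 — deliver 2→0: ·
after 4 — deliver 0→1: n1:back/v0/[r]
after 5 — deliver 1→0: n0:prim/v0/[r]
after 6 — deliver 0→3: n3:back/v0/[r]
after 7 — deliver 3→0: ·
after 8 — deliver 2→1: ·
after 9 — deliver 0→3: ·
after 10 — deliver 3→1: ·
after 11 — propose(0,'z'): ·
after 12 — crash(3): n3:✗back/v0/[r]
after 13 — deliver 1→0: ·
after 14 — recover(3): n3:back/v0/[r]
after 15 — deliver 3→2: ·
after 16 — deliver 3→2: ·
after 17 — deliver 1→2: ·
after 18 — deliver 2→3: ·
after 19 — deliver 1→0: ·
after 20 — deliver 2→3: ·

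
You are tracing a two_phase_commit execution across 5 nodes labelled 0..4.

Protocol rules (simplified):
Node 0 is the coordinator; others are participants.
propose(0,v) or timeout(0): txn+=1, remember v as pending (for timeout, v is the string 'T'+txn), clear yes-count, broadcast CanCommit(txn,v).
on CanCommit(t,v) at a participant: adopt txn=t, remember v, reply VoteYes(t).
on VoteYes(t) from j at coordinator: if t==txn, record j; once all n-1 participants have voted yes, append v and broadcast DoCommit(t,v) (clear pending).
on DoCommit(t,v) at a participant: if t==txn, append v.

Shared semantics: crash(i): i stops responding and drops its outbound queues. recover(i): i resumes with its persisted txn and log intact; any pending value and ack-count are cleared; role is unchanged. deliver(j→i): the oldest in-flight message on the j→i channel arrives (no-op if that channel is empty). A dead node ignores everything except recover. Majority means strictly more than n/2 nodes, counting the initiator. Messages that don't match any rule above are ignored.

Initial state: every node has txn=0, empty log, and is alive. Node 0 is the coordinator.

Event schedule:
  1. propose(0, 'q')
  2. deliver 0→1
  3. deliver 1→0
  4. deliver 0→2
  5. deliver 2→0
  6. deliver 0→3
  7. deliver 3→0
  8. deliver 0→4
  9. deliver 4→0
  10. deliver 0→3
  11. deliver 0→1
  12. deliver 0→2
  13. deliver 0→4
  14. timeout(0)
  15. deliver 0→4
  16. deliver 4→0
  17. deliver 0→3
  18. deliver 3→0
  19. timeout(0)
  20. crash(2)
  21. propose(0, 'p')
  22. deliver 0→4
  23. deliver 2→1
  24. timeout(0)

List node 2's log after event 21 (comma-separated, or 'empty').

q

1. propose(0,'q'):  <0:coor t1 ->
2. deliver 0→1:  <1:part t1 ->
3. deliver 1→0:  nop
4. deliver 0→2:  <2:part t1 ->
5. deliver 2→0:  nop
6. deliver 0→3:  <3:part t1 ->
7. deliver 3→0:  nop
8. deliver 0→4:  <4:part t1 ->
9. deliver 4→0:  <0:coor t1 q>
10. deliver 0→3:  <3:part t1 q>
11. deliver 0→1:  <1:part t1 q>
12. deliver 0→2:  <2:part t1 q>
13. deliver 0→4:  <4:part t1 q>
14. timeout(0):  <0:coor t2 q>
15. deliver 0→4:  <4:part t2 q>
16. deliver 4→0:  nop
17. deliver 0→3:  <3:part t2 q>
18. deliver 3→0:  nop
19. timeout(0):  <0:coor t3 q>
20. crash(2):  <2:✗part t1 q>
21. propose(0,'p'):  <0:coor t4 q>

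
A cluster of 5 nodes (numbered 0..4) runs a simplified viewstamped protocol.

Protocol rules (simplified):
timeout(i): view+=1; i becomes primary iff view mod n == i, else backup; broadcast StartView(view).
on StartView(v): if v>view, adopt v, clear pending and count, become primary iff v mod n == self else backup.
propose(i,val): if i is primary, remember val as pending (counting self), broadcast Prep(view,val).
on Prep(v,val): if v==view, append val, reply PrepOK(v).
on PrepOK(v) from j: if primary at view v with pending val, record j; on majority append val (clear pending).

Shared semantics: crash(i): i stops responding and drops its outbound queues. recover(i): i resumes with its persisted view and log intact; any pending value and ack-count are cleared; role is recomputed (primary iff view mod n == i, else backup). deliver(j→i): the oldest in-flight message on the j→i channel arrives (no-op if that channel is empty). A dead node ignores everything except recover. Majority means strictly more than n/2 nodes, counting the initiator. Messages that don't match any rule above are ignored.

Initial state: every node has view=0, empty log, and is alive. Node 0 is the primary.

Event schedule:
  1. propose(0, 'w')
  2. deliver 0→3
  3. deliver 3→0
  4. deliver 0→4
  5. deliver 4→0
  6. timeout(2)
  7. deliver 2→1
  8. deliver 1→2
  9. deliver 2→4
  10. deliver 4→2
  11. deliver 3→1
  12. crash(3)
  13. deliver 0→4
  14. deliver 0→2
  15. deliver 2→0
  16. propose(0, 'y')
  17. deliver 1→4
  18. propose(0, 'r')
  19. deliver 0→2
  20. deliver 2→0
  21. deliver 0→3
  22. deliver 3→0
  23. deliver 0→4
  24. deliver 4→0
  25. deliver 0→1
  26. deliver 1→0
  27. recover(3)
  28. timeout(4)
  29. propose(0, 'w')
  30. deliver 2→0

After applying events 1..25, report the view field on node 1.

1

e1 propose(0,'w'): ·
e2 deliver 0→3: 3[back,v=0,w]
e3 deliver 3→0: ·
e4 deliver 0→4: 4[back,v=0,w]
e5 deliver 4→0: 0[prim,v=0,w]
e6 timeout(2): 2[back,v=1,-]
e7 deliver 2→1: 1[prim,v=1,-]
e8 deliver 1→2: ·
e9 deliver 2→4: 4[back,v=1,w]
e10 deliver 4→2: ·
e11 deliver 3→1: ·
e12 crash(3): 3[✗back,v=0,w]
e13 deliver 0→4: ·
e14 deliver 0→2: ·
e15 deliver 2→0: 0[back,v=1,w]
e16 propose(0,'y'): ·
e17 deliver 1→4: ·
e18 propose(0,'r'): ·
e19 deliver 0→2: ·
e20 deliver 2→0: ·
e21 deliver 0→3: ·
e22 deliver 3→0: ·
e23 deliver 0→4: ·
e24 deliver 4→0: ·
e25 deliver 0→1: ·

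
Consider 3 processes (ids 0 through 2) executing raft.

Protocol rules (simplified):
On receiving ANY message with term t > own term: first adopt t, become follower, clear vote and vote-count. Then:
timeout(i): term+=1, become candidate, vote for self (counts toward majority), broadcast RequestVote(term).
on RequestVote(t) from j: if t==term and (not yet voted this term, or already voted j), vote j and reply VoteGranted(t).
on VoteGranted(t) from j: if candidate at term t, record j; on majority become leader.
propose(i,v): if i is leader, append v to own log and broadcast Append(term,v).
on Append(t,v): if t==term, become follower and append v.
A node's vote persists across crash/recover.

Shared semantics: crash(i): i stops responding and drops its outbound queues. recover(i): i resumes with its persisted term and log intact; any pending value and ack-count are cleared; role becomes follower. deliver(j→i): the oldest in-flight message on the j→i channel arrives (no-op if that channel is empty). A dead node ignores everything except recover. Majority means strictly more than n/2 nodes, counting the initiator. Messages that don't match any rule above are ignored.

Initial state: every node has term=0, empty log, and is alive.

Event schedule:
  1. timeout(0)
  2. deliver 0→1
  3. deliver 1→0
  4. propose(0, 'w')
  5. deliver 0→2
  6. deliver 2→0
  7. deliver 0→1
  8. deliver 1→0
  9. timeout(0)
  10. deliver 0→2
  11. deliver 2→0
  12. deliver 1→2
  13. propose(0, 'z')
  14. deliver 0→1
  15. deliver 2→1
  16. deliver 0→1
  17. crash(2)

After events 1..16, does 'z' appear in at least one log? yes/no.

[1] timeout(0) → N0(cand t1 [-])
[2] deliver 0→1 → N1(foll t1 [-])
[3] deliver 1→0 → N0(lead t1 [-])
[4] propose(0,'w') → N0(lead t1 [w])
[5] deliver 0→2 → N2(foll t1 [-])
[6] deliver 2→0 → ∅
[7] deliver 0→1 → N1(foll t1 [w])
[8] deliver 1→0 → ∅
[9] timeout(0) → N0(cand t2 [w])
[10] deliver 0→2 → N2(foll t1 [w])
[11] deliver 2→0 → ∅
[12] deliver 1→2 → ∅
[13] propose(0,'z') → ∅
[14] deliver 0→1 → N1(foll t2 [w])
[15] deliver 2→1 → ∅
[16] deliver 0→1 → ∅

no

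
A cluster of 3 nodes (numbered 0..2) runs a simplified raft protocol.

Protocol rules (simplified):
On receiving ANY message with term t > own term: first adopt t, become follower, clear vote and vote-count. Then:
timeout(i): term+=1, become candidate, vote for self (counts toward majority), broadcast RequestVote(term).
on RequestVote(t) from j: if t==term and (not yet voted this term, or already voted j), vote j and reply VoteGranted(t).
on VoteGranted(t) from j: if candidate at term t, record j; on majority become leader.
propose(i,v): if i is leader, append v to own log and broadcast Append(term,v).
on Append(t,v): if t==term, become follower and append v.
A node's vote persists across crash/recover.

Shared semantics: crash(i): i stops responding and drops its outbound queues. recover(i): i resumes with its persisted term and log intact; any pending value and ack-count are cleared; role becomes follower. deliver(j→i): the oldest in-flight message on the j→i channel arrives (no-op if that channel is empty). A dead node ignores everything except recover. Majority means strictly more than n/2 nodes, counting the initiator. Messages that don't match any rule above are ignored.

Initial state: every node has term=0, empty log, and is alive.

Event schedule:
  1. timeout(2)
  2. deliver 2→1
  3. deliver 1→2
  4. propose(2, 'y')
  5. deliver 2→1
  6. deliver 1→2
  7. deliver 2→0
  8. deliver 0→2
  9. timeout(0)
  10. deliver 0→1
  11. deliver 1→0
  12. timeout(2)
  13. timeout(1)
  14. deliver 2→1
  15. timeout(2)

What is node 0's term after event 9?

step 1 timeout(2): 2={cand,t=1,log=-}
step 2 deliver 2→1: 1={foll,t=1,log=-}
step 3 deliver 1→2: 2={lead,t=1,log=-}
step 4 propose(2,'y'): 2={lead,t=1,log=y}
step 5 deliver 2→1: 1={foll,t=1,log=y}
step 6 deliver 1→2: —
step 7 deliver 2→0: 0={foll,t=1,log=-}
step 8 deliver 0→2: —
step 9 timeout(0): 0={cand,t=2,log=-}

2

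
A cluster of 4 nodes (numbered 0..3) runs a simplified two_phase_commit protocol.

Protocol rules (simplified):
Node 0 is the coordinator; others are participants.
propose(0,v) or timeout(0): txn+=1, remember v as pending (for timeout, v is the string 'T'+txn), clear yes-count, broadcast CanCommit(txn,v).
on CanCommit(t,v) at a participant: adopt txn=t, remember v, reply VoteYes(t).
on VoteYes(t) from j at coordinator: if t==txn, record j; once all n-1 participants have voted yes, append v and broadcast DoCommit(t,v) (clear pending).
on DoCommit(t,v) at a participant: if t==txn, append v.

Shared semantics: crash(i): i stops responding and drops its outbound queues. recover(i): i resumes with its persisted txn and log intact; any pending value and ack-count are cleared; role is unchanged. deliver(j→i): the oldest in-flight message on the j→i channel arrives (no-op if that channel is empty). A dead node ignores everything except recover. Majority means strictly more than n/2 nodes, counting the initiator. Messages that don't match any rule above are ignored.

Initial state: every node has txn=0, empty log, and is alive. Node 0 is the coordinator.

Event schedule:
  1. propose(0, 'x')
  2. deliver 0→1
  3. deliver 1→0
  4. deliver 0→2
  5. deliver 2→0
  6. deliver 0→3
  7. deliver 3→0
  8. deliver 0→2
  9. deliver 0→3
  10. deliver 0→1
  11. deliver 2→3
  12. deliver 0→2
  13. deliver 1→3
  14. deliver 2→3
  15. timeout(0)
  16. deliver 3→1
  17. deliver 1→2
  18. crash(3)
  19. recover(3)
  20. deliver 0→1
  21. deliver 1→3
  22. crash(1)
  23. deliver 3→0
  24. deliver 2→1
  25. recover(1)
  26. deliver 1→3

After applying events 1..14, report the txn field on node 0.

1

step 1 propose(0,'x'): 0={coor,t=1,log=-}
step 2 deliver 0→1: 1={part,t=1,log=-}
step 3 deliver 1→0: —
step 4 deliver 0→2: 2={part,t=1,log=-}
step 5 deliver 2→0: —
step 6 deliver 0→3: 3={part,t=1,log=-}
step 7 deliver 3→0: 0={coor,t=1,log=x}
step 8 deliver 0→2: 2={part,t=1,log=x}
step 9 deliver 0→3: 3={part,t=1,log=x}
step 10 deliver 0→1: 1={part,t=1,log=x}
step 11 deliver 2→3: —
step 12 deliver 0→2: —
step 13 deliver 1→3: —
step 14 deliver 2→3: —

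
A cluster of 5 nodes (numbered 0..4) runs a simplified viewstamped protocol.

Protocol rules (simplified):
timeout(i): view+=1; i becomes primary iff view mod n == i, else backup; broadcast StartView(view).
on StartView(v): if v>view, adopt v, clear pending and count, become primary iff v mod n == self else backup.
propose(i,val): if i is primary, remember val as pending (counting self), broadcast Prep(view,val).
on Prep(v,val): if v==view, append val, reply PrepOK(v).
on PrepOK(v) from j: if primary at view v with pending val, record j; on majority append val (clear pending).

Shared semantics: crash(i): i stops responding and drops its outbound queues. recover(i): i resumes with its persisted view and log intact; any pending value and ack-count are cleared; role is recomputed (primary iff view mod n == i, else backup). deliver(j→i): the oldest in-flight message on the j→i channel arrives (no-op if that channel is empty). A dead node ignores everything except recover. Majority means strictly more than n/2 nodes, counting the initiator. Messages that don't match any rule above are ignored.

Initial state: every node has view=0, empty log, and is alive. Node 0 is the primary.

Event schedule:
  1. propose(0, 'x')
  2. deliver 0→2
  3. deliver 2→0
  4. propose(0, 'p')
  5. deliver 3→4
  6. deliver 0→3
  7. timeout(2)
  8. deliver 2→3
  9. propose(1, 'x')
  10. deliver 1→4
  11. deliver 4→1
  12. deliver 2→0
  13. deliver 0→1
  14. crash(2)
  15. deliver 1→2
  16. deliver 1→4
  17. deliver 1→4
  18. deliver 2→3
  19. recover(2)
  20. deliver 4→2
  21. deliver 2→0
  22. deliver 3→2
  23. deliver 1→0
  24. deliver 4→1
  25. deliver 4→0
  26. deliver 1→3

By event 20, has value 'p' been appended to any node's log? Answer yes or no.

no

step 1 propose(0,'x'): —
step 2 deliver 0→2: 2={back,v=0,log=x}
step 3 deliver 2→0: —
step 4 propose(0,'p'): —
step 5 deliver 3→4: —
step 6 deliver 0→3: 3={back,v=0,log=x}
step 7 timeout(2): 2={back,v=1,log=x}
step 8 deliver 2→3: 3={back,v=1,log=x}
step 9 propose(1,'x'): —
step 10 deliver 1→4: —
step 11 deliver 4→1: —
step 12 deliver 2→0: 0={back,v=1,log=-}
step 13 deliver 0→1: 1={back,v=0,log=x}
step 14 crash(2): 2={✗back,v=1,log=x}
step 15 deliver 1→2: —
step 16 deliver 1→4: —
step 17 deliver 1→4: —
step 18 deliver 2→3: —
step 19 recover(2): 2={back,v=1,log=x}
step 20 deliver 4→2: —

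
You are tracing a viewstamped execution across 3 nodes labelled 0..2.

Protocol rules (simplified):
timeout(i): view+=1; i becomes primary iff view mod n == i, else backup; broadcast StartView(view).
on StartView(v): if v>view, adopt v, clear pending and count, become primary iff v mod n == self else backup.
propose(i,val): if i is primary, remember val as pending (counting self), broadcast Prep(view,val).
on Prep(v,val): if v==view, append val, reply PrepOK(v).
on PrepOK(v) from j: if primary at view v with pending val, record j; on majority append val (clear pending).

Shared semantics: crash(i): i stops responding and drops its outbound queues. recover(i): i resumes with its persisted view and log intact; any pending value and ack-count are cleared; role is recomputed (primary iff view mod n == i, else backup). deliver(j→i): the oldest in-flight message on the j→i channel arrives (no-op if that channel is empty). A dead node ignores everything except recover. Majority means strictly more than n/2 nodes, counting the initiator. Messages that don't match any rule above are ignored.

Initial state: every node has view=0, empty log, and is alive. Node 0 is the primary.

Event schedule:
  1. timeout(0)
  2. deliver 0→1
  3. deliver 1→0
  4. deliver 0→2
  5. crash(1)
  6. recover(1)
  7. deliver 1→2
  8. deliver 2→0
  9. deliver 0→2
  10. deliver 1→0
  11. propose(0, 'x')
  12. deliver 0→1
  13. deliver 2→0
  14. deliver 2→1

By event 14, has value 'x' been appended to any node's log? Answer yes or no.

[1] timeout(0) → N0(back v1 [-])
[2] deliver 0→1 → N1(prim v1 [-])
[3] deliver 1→0 → ∅
[4] deliver 0→2 → N2(back v1 [-])
[5] crash(1) → N1(✗prim v1 [-])
[6] recover(1) → N1(prim v1 [-])
[7] deliver 1→2 → ∅
[8] deliver 2→0 → ∅
[9] deliver 0→2 → ∅
[10] deliver 1→0 → ∅
[11] propose(0,'x') → ∅
[12] deliver 0→1 → ∅
[13] deliver 2→0 → ∅
[14] deliver 2→1 → ∅

no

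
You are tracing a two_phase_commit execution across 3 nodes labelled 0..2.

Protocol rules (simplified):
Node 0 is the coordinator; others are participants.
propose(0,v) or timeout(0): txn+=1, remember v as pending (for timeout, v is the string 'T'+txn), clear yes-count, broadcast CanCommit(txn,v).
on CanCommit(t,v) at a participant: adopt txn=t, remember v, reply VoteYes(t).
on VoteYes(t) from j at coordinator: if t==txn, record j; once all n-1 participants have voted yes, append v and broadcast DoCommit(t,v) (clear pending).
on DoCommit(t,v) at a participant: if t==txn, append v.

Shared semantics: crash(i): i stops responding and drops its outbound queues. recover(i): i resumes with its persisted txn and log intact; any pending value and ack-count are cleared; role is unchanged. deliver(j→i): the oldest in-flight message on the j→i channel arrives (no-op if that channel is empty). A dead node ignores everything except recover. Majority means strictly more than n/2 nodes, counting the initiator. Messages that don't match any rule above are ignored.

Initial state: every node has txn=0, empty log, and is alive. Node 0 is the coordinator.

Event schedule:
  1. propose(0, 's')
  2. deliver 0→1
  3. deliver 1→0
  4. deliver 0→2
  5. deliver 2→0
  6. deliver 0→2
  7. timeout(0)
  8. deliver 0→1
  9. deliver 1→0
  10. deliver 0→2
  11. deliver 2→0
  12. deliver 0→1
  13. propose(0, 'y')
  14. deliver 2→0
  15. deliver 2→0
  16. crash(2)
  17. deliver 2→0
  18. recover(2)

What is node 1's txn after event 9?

1

[1] propose(0,'s') → N0(coor t1 [-])
[2] deliver 0→1 → N1(part t1 [-])
[3] deliver 1→0 → ∅
[4] deliver 0→2 → N2(part t1 [-])
[5] deliver 2→0 → N0(coor t1 [s])
[6] deliver 0→2 → N2(part t1 [s])
[7] timeout(0) → N0(coor t2 [s])
[8] deliver 0→1 → N1(part t1 [s])
[9] deliver 1→0 → ∅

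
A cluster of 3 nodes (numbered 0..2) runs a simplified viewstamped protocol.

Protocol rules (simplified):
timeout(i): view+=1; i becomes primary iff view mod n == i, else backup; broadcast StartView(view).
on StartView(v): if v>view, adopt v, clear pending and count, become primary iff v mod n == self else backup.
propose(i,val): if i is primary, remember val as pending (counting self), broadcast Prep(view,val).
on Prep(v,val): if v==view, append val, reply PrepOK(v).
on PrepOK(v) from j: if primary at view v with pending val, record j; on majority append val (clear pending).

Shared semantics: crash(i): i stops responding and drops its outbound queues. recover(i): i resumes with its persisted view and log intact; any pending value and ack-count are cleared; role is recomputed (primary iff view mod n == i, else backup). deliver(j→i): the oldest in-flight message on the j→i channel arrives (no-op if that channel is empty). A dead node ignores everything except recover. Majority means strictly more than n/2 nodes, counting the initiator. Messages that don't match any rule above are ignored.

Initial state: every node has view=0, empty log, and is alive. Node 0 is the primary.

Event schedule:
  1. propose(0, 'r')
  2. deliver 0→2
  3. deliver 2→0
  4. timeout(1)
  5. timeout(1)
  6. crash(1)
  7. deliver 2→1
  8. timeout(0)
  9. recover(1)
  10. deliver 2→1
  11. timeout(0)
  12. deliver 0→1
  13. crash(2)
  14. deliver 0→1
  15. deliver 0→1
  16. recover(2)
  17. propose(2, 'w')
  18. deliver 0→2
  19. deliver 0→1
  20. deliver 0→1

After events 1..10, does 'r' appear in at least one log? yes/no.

yes

step 1 propose(0,'r'): —
step 2 deliver 0→2: 2={back,v=0,log=r}
step 3 deliver 2→0: 0={prim,v=0,log=r}
step 4 timeout(1): 1={prim,v=1,log=-}
step 5 timeout(1): 1={back,v=2,log=-}
step 6 crash(1): 1={✗back,v=2,log=-}
step 7 deliver 2→1: —
step 8 timeout(0): 0={back,v=1,log=r}
step 9 recover(1): 1={back,v=2,log=-}
step 10 deliver 2→1: —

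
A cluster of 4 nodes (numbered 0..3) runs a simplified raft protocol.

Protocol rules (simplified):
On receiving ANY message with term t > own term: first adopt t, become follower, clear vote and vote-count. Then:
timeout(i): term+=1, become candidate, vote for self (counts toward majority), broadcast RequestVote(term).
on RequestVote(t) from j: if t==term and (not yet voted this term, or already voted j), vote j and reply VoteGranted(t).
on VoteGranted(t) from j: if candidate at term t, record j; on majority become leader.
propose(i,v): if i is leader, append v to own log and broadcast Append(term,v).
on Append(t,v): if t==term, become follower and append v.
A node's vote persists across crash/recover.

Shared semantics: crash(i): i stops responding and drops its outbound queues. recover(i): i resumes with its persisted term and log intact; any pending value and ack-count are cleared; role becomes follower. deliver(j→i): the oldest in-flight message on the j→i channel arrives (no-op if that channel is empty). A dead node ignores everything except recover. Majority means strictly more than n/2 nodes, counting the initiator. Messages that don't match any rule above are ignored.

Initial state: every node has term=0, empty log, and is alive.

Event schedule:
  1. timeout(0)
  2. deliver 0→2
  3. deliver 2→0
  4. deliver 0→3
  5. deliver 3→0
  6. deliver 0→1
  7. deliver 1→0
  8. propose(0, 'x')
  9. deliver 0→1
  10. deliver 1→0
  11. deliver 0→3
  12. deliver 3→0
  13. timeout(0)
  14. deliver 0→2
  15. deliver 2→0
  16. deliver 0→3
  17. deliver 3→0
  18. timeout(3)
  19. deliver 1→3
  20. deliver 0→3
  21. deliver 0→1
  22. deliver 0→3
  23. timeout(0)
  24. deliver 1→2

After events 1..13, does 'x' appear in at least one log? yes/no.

yes

step 1 timeout(0): 0={cand,t=1,log=-}
step 2 deliver 0→2: 2={foll,t=1,log=-}
step 3 deliver 2→0: —
step 4 deliver 0→3: 3={foll,t=1,log=-}
step 5 deliver 3→0: 0={lead,t=1,log=-}
step 6 deliver 0→1: 1={foll,t=1,log=-}
step 7 deliver 1→0: —
step 8 propose(0,'x'): 0={lead,t=1,log=x}
step 9 deliver 0→1: 1={foll,t=1,log=x}
step 10 deliver 1→0: —
step 11 deliver 0→3: 3={foll,t=1,log=x}
step 12 deliver 3→0: —
step 13 timeout(0): 0={cand,t=2,log=x}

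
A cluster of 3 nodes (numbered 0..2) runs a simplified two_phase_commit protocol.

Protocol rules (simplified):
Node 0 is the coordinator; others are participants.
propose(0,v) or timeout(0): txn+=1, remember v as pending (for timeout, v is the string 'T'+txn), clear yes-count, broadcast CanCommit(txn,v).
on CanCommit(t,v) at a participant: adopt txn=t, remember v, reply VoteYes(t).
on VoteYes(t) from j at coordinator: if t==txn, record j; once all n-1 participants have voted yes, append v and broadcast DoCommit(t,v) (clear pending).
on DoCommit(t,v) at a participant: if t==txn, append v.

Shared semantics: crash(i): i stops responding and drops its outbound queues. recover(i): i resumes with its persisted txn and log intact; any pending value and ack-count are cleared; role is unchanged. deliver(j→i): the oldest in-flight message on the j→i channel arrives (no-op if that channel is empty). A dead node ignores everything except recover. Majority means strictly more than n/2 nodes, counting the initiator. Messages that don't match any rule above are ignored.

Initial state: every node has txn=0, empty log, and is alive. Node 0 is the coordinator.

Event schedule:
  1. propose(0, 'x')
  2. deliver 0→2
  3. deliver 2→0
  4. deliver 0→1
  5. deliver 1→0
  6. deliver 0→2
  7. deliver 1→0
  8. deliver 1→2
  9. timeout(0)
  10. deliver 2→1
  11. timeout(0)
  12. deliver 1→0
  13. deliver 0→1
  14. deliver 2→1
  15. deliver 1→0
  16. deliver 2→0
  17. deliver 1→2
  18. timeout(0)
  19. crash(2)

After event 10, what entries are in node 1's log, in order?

after 1 — propose(0,'x'): n0:coor/t1/[-]
after 2 — deliver 0→2: n2:part/t1/[-]
after 3 — deliver 2→0: ·
after 4 — deliver 0→1: n1:part/t1/[-]
after 5 — deliver 1→0: n0:coor/t1/[x]
after 6 — deliver 0→2: n2:part/t1/[x]
after 7 — deliver 1→0: ·
after 8 — deliver 1→2: ·
after 9 — timeout(0): n0:coor/t2/[x]
after 10 — deliver 2→1: ·

empty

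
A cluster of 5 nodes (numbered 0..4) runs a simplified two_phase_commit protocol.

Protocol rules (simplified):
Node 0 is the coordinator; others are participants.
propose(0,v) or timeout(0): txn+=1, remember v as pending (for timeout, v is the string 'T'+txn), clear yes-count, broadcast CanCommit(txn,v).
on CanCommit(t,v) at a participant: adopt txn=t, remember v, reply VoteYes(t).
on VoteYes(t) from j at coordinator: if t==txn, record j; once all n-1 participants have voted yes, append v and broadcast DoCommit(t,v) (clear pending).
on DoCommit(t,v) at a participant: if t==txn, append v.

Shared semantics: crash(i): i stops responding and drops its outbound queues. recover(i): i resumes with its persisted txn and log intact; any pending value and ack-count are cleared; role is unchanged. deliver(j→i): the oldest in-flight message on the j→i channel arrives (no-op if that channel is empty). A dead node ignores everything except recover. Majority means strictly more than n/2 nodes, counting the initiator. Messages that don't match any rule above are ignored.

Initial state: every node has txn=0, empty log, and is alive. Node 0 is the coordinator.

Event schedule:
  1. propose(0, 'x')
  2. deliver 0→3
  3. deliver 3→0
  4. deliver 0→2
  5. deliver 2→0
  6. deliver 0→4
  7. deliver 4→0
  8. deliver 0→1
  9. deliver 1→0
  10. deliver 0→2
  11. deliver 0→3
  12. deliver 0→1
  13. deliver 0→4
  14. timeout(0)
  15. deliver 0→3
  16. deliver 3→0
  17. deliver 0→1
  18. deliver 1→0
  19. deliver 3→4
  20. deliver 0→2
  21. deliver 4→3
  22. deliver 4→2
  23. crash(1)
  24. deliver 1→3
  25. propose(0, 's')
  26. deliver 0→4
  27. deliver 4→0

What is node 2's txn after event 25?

e1 propose(0,'x'): 0[coor,t=1,-]
e2 deliver 0→3: 3[part,t=1,-]
e3 deliver 3→0: ·
e4 deliver 0→2: 2[part,t=1,-]
e5 deliver 2→0: ·
e6 deliver 0→4: 4[part,t=1,-]
e7 deliver 4→0: ·
e8 deliver 0→1: 1[part,t=1,-]
e9 deliver 1→0: 0[coor,t=1,x]
e10 deliver 0→2: 2[part,t=1,x]
e11 deliver 0→3: 3[part,t=1,x]
e12 deliver 0→1: 1[part,t=1,x]
e13 deliver 0→4: 4[part,t=1,x]
e14 timeout(0): 0[coor,t=2,x]
e15 deliver 0→3: 3[part,t=2,x]
e16 deliver 3→0: ·
e17 deliver 0→1: 1[part,t=2,x]
e18 deliver 1→0: ·
e19 deliver 3→4: ·
e20 deliver 0→2: 2[part,t=2,x]
e21 deliver 4→3: ·
e22 deliver 4→2: ·
e23 crash(1): 1[✗part,t=2,x]
e24 deliver 1→3: ·
e25 propose(0,'s'): 0[coor,t=3,x]

2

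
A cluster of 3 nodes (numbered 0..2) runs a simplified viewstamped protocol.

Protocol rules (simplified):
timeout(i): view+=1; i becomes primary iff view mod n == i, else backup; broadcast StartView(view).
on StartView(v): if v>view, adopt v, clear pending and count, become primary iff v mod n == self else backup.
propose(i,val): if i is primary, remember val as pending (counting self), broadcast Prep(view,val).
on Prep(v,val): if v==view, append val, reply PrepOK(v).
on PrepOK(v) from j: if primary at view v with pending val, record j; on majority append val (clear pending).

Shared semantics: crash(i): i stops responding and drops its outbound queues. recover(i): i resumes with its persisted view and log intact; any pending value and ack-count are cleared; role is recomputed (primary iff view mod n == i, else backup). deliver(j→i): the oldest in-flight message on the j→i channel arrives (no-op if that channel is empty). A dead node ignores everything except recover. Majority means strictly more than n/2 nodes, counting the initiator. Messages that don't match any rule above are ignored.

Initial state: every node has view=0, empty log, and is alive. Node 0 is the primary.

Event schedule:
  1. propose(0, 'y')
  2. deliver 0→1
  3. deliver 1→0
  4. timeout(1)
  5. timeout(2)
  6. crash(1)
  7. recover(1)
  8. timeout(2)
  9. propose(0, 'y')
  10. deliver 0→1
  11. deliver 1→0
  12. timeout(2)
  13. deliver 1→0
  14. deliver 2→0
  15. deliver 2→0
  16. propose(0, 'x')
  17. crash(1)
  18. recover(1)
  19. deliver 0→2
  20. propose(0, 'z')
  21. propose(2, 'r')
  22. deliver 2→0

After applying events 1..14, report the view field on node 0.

1

after 1 — propose(0,'y'): ·
after 2 — deliver 0→1: n1:back/v0/[y]
after 3 — deliver 1→0: n0:prim/v0/[y]
after 4 — timeout(1): n1:prim/v1/[y]
after 5 — timeout(2): n2:back/v1/[-]
after 6 — crash(1): n1:✗prim/v1/[y]
after 7 — recover(1): n1:prim/v1/[y]
after 8 — timeout(2): n2:prim/v2/[-]
after 9 — propose(0,'y'): ·
after 10 — deliver 0→1: ·
after 11 — deliver 1→0: ·
after 12 — timeout(2): n2:back/v3/[-]
after 13 — deliver 1→0: ·
after 14 — deliver 2→0: n0:back/v1/[y]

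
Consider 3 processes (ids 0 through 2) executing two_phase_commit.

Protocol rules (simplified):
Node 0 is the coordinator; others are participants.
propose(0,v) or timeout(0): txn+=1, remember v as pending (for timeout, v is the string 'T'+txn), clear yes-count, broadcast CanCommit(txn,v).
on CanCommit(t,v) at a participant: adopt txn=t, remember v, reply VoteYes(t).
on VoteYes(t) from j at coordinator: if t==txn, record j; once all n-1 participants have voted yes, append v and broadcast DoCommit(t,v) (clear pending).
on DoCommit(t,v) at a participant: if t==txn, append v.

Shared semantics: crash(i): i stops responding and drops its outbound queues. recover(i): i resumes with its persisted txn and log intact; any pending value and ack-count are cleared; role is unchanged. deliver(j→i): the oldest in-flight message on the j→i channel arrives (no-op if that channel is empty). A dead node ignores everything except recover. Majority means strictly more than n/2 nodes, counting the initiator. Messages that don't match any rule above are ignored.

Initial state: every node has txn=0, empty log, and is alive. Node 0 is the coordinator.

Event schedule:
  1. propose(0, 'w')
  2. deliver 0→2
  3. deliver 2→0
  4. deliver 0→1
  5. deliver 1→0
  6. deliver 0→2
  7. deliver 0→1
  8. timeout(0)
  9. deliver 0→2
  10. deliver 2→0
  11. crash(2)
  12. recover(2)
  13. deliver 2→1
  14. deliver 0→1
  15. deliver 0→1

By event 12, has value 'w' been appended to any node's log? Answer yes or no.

e1 propose(0,'w'): 0[coor,t=1,-]
e2 deliver 0→2: 2[part,t=1,-]
e3 deliver 2→0: ·
e4 deliver 0→1: 1[part,t=1,-]
e5 deliver 1→0: 0[coor,t=1,w]
e6 deliver 0→2: 2[part,t=1,w]
e7 deliver 0→1: 1[part,t=1,w]
e8 timeout(0): 0[coor,t=2,w]
e9 deliver 0→2: 2[part,t=2,w]
e10 deliver 2→0: ·
e11 crash(2): 2[✗part,t=2,w]
e12 recover(2): 2[part,t=2,w]

yes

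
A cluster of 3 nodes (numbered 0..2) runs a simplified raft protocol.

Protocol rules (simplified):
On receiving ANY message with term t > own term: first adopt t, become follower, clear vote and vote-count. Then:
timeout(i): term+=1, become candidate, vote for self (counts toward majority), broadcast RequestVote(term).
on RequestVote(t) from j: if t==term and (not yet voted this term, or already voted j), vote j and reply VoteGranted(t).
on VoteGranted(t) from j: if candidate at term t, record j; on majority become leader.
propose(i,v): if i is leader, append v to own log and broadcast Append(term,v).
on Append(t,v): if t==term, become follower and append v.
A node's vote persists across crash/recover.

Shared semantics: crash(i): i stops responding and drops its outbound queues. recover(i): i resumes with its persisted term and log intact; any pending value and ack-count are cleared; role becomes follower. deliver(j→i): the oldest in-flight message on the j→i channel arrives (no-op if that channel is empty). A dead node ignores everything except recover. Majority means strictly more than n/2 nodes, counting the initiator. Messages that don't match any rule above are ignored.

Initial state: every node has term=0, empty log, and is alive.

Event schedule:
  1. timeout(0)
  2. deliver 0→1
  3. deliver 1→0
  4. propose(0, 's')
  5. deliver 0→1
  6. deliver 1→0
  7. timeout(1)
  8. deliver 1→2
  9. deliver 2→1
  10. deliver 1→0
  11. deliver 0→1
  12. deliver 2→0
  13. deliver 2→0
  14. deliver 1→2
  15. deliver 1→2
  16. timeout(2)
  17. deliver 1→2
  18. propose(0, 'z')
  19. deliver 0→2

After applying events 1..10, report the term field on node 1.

after 1 — timeout(0): n0:cand/t1/[-]
after 2 — deliver 0→1: n1:foll/t1/[-]
after 3 — deliver 1→0: n0:lead/t1/[-]
after 4 — propose(0,'s'): n0:lead/t1/[s]
after 5 — deliver 0→1: n1:foll/t1/[s]
after 6 — deliver 1→0: ·
after 7 — timeout(1): n1:cand/t2/[s]
after 8 — deliver 1→2: n2:foll/t2/[-]
after 9 — deliver 2→1: n1:lead/t2/[s]
after 10 — deliver 1→0: n0:foll/t2/[s]

2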